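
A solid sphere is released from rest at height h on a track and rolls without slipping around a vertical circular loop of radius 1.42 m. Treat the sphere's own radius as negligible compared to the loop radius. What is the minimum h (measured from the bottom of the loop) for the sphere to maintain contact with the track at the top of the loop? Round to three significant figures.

h_min ≈ 3.83 m

The moment of inertia is (2/5)MR², giving k ≡ I/(MR²) = 0.4.
At the top of the loop, the minimum-contact condition is Mg = Mv_top²/r, so v_top² = gr.
With ω = v/R, the kinetic energy at speed v is ½(1+k)Mv² = (7/10)Mv².
Energy conservation from release (height h) to the top (height 2r): Mgh = Mg(2r) + (7/10)M·gr.
Thus h_min = 2r + (1+k)r/2 = r(2 + 1.4/2) = 1.42 × 2.7 ≈ 3.83 m.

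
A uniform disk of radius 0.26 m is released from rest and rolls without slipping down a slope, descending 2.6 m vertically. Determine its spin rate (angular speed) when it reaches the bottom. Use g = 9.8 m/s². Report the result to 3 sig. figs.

The moment of inertia is (1/2)MR², giving k ≡ I/(MR²) = 0.5.
Pure rolling means v = ωR; then KE = ½Mv² + ½I(v/R)² = ½(1+k)Mv² = (3/4)Mv².
Energy conservation Mgh = ½(1+k)Mv² gives v = √(2gh/(1+k)) = √(2 × 9.8 × 2.6 / 1.5) = 5.829 m/s.
Then ω = v/R = 5.829 / 0.26 ≈ 22.4 rad/s.

ω ≈ 22.4 rad/s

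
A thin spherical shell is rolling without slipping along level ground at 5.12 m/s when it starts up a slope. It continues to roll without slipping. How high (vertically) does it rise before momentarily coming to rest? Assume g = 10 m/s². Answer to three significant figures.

The moment of inertia is (2/3)MR², giving k ≡ I/(MR²) = 2/3.
Pure rolling means v = ωR; then KE = ½Mv² + ½I(v/R)² = ½(1+k)Mv² = (5/6)Mv².
All of this converts to potential energy at the highest point: (5/6)Mv₀² = Mgh.
Thus h = (1+k)v₀²/(2g) = 1.667 × 5.12² / (2 × 10) ≈ 2.18 m.

h ≈ 2.18 m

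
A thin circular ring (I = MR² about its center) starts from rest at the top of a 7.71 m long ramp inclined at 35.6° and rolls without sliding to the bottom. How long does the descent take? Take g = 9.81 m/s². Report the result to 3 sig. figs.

t ≈ 2.32 s

For this body I = MR², i.e. k = I/(MR²) = 1.
Translational: Mg sinθ − f = Ma. Rotational about the CM: fR = Iα = kMRa, so f = kMa.
Hence a = g sinθ/(1+k) = 9.81×sin35.6°/2 = 2.855 m/s².
With constant a from rest, t = √(2L/a) = √(2·7.71/2.855) ≈ 2.32 s.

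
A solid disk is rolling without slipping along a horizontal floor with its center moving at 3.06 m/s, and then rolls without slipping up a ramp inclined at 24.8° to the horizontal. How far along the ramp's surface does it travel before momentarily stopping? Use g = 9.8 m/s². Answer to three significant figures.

With I = (1/2)MR², the ratio k = I/(MR²) is 0.5.
The rolling condition ω = v/R makes the rotational term ½I(v/R)² = ½kMv², so KE_total = ½(1+k)Mv² = (3/4)Mv².
Setting this equal to Mgh gives the vertical rise h = (1+k)v₀²/(2g) = 1.5×3.06²/(2×9.8) = 0.7166 m.
The distance along the slope is d = h/sinθ = 0.7166/sin24.8° ≈ 1.71 m.

d ≈ 1.71 m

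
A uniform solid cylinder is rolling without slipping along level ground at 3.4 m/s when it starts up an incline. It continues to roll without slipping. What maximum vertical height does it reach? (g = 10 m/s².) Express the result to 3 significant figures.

With I = (1/2)MR², the ratio k = I/(MR²) is 0.5.
Since it rolls without slipping, ω = v/R and KE = ½Mv² + ½Iω² = ½(1+k)Mv² = (3/4)Mv².
At the top the kinetic energy is zero, so (3/4)Mv₀² = Mgh.
Thus h = (1+k)v₀²/(2g) = 1.5 × 3.4² / (2 × 10) ≈ 0.867 m.

h ≈ 0.867 m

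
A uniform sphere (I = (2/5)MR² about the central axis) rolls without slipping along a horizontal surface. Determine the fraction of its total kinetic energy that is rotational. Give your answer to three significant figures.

With I = (2/5)MR², the ratio k = I/(MR²) is 0.4.
Since ω = v/R, the translational part is ½Mv² and the rotational part is ½I(v/R)² = ½kMv²; the total is ½(1+k)Mv².
The rotational fraction is therefore k/(1+k) = 0.4/1.4 ≈ 0.286.

fraction ≈ 0.286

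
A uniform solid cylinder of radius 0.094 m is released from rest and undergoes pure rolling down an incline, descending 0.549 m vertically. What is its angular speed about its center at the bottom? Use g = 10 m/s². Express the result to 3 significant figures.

ω ≈ 28.8 rad/s

With I = (1/2)MR², the ratio k = I/(MR²) is 0.5.
Pure rolling means v = ωR; then KE = ½Mv² + ½I(v/R)² = ½(1+k)Mv² = (3/4)Mv².
Energy conservation Mgh = ½(1+k)Mv² gives v = √(2gh/(1+k)) = √(2 × 10 × 0.549 / 1.5) = 2.706 m/s.
The angular speed follows from ω = v/R = 2.706/0.094 ≈ 28.8 rad/s.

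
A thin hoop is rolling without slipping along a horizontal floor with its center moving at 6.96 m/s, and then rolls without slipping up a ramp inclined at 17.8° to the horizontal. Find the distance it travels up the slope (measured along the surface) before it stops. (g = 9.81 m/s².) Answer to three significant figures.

d ≈ 16.2 m

Here I = MR², so the shape factor k = I/(MR²) = 1.
Pure rolling means v = ωR; then KE = ½Mv² + ½I(v/R)² = ½(1+k)Mv² = Mv².
Setting this equal to Mgh gives the vertical rise h = (1+k)v₀²/(2g) = 2×6.96²/(2×9.81) = 4.938 m.
Along the incline, d = h/sinθ = 4.938/sin17.8° ≈ 16.2 m.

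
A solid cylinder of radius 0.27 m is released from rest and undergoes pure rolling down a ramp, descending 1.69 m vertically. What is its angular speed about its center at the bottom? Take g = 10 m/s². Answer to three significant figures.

For this body I = (1/2)MR², i.e. k = I/(MR²) = 0.5.
Rolling without slipping gives ω = v/R, so the total kinetic energy is ½Mv² + ½Iω² = ½(1+k)Mv² = (3/4)Mv².
Energy conservation Mgh = ½(1+k)Mv² gives v = √(2gh/(1+k)) = √(2 × 10 × 1.69 / 1.5) = 4.747 m/s.
Then ω = v/R = 4.747 / 0.27 ≈ 17.6 rad/s.

ω ≈ 17.6 rad/s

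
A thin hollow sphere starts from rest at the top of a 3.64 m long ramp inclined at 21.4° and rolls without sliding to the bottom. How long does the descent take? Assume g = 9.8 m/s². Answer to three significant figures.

For this body I = (2/3)MR², i.e. k = I/(MR²) = 2/3.
Translational: Mg sinθ − f = Ma. Rotational about the CM: fR = Iα = kMRa, so f = kMa.
Hence a = g sinθ/(1+k) = 9.8×sin21.4°/1.667 = 2.145 m/s².
With constant a from rest, t = √(2L/a) = √(2·3.64/2.145) ≈ 1.84 s.

t ≈ 1.84 s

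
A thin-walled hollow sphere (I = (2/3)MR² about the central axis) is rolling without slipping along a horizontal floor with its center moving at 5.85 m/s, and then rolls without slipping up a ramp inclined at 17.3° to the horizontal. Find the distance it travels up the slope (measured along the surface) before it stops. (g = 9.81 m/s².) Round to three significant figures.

d ≈ 9.78 m

The moment of inertia is (2/3)MR², giving k ≡ I/(MR²) = 2/3.
The rolling condition ω = v/R makes the rotational term ½I(v/R)² = ½kMv², so KE_total = ½(1+k)Mv² = (5/6)Mv².
Setting this equal to Mgh gives the vertical rise h = (1+k)v₀²/(2g) = 1.667×5.85²/(2×9.81) = 2.907 m.
The distance along the slope is d = h/sinθ = 2.907/sin17.3° ≈ 9.78 m.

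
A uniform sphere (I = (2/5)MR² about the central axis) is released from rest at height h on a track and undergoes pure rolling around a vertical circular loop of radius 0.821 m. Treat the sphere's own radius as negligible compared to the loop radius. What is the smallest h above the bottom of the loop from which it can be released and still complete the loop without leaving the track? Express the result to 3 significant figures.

The moment of inertia is (2/5)MR², giving k ≡ I/(MR²) = 0.4.
At the top, contact is just lost when gravity alone supplies the centripetal force: Mg = Mv_top²/r, i.e. v_top² = gr.
With ω = v/R, the kinetic energy at speed v is ½(1+k)Mv² = (7/10)Mv².
Energy conservation from release (height h) to the top (height 2r): Mgh = Mg(2r) + (7/10)M·gr.
Thus h_min = 2r + (1+k)r/2 = r(2 + 1.4/2) = 0.821 × 2.7 ≈ 2.22 m.

h_min ≈ 2.22 m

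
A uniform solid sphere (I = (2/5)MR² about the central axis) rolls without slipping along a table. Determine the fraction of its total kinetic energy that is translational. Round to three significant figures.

fraction ≈ 0.714

Here I = (2/5)MR², so the shape factor k = I/(MR²) = 0.4.
With ω = v/R, KE_trans = ½Mv² and KE_rot = ½Iω² = ½kMv², so KE_total = ½(1+k)Mv².
The translational fraction is therefore 1/(1+k) = 1/1.4 ≈ 0.714.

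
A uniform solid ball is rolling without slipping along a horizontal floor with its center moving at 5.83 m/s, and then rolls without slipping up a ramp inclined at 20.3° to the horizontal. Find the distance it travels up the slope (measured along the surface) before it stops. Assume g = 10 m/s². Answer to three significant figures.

For this body I = (2/5)MR², i.e. k = I/(MR²) = 0.4.
The rolling condition ω = v/R makes the rotational term ½I(v/R)² = ½kMv², so KE_total = ½(1+k)Mv² = (7/10)Mv².
Setting this equal to Mgh gives the vertical rise h = (1+k)v₀²/(2g) = 1.4×5.83²/(2×10) = 2.379 m.
The distance along the slope is d = h/sinθ = 2.379/sin20.3° ≈ 6.86 m.

d ≈ 6.86 m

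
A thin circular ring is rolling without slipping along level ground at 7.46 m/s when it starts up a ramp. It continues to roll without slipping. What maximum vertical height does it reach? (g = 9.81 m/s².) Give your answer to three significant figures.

Here I = MR², so the shape factor k = I/(MR²) = 1.
Pure rolling means v = ωR; then KE = ½Mv² + ½I(v/R)² = ½(1+k)Mv² = Mv².
At the top the kinetic energy is zero, so Mv₀² = Mgh.
Thus h = (1+k)v₀²/(2g) = 2 × 7.46² / (2 × 9.81) ≈ 5.67 m.

h ≈ 5.67 m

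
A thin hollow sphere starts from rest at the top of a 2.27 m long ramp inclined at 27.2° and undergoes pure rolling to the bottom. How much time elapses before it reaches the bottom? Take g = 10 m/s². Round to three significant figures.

t ≈ 1.29 s

The moment of inertia is (2/3)MR², giving k ≡ I/(MR²) = 2/3.
Newton's second law down the slope: Mg sinθ − f = Ma. The torque equation fR = Iα (with α = a/R) gives f = kMa.
Hence a = g sinθ/(1+k) = 10×sin27.2°/1.667 = 2.743 m/s².
With constant a from rest, t = √(2L/a) = √(2·2.27/2.743) ≈ 1.29 s.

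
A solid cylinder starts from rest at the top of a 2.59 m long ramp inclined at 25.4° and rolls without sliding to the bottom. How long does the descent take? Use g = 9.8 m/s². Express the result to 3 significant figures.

t ≈ 1.36 s

The moment of inertia is (1/2)MR², giving k ≡ I/(MR²) = 0.5.
Translational: Mg sinθ − f = Ma. Rotational about the CM: fR = Iα = kMRa, so f = kMa.
Hence a = g sinθ/(1+k) = 9.8×sin25.4°/1.5 = 2.802 m/s².
Starting from rest, L = ½at², so t = √(2L/a) = √(2×2.59/2.802) ≈ 1.36 s.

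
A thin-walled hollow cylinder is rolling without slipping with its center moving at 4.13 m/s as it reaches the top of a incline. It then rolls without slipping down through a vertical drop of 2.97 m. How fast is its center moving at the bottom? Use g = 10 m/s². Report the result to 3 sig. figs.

v ≈ 6.84 m/s

For this body I = MR², i.e. k = I/(MR²) = 1.
The rolling condition ω = v/R makes the rotational term ½I(v/R)² = ½kMv², so KE_total = ½(1+k)Mv² = Mv².
Energy conservation: Mv₀² + Mgh = Mv², so v² = v₀² + 2gh/(1+k).
v = √(4.13² + 2×10×2.97/2) = √46.76 ≈ 6.84 m/s.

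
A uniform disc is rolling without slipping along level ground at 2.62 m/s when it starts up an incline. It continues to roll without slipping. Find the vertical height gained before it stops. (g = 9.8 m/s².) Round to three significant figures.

h ≈ 0.525 m

The moment of inertia is (1/2)MR², giving k ≡ I/(MR²) = 0.5.
The rolling condition ω = v/R makes the rotational term ½I(v/R)² = ½kMv², so KE_total = ½(1+k)Mv² = (3/4)Mv².
At the top the kinetic energy is zero, so (3/4)Mv₀² = Mgh.
Thus h = (1+k)v₀²/(2g) = 1.5 × 2.62² / (2 × 9.8) ≈ 0.525 m.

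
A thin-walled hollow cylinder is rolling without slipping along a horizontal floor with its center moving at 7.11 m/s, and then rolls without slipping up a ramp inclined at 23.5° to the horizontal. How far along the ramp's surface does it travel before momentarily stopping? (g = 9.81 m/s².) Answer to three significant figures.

d ≈ 12.9 m

Here I = MR², so the shape factor k = I/(MR²) = 1.
Rolling without slipping gives ω = v/R, so the total kinetic energy is ½Mv² + ½Iω² = ½(1+k)Mv² = Mv².
Setting this equal to Mgh gives the vertical rise h = (1+k)v₀²/(2g) = 2×7.11²/(2×9.81) = 5.153 m.
Along the incline, d = h/sinθ = 5.153/sin23.5° ≈ 12.9 m.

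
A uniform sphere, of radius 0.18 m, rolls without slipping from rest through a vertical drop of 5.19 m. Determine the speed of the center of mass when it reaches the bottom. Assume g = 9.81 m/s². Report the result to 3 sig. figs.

The moment of inertia is (2/5)MR², giving k ≡ I/(MR²) = 0.4.
Rolling without slipping gives ω = v/R, so the total kinetic energy is ½Mv² + ½Iω² = ½(1+k)Mv² = (7/10)Mv².
Setting Mgh = (7/10)Mv² gives v = √(2gh/(1+k)) = √(2·9.81·5.19/1.4) ≈ 8.53 m/s.

v ≈ 8.53 m/s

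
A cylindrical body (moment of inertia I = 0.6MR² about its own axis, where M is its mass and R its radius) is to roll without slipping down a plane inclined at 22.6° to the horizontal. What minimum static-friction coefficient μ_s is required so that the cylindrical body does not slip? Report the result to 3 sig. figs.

With I = 0.6MR², the ratio k = I/(MR²) is 0.6.
Along the incline Mg sinθ − f = Ma, and torque about the center fR = Iα = kMR²(a/R) gives f = kMa.
These give a = g sinθ/(1+k) and the required friction f = kMg sinθ/(1+k).
With N = Mg cosθ, the no-slip condition f ≤ μN gives μ_min = f/N = k tanθ/(1+k).
μ_min = 0.6 × tan22.6° / 1.6 ≈ 0.156.

μ_min ≈ 0.156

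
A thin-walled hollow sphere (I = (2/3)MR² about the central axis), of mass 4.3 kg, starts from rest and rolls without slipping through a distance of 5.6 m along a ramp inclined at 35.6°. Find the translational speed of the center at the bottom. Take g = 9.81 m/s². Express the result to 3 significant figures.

For this body I = (2/3)MR², i.e. k = I/(MR²) = 2/3.
The rolling condition ω = v/R makes the rotational term ½I(v/R)² = ½kMv², so KE_total = ½(1+k)Mv² = (5/6)Mv².
The vertical drop is h = L sinθ = 5.6 × sin35.6° = 3.26 m.
Energy conservation: Mgh = (5/6)Mv², so v = √(2gh/(1+k)) = √(2 × 9.81 × 3.26 / 1.667) ≈ 6.19 m/s.

v ≈ 6.19 m/s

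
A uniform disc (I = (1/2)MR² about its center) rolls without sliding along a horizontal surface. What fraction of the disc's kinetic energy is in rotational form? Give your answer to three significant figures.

Here I = (1/2)MR², so the shape factor k = I/(MR²) = 0.5.
With ω = v/R, KE_trans = ½Mv² and KE_rot = ½Iω² = ½kMv², so KE_total = ½(1+k)Mv².
The rotational fraction is therefore k/(1+k) = 0.5/1.5 ≈ 0.333.

fraction ≈ 0.333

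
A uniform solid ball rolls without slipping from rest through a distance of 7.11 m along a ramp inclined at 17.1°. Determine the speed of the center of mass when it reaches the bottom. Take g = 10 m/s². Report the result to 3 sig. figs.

v ≈ 5.46 m/s

For this body I = (2/5)MR², i.e. k = I/(MR²) = 0.4.
The rolling condition ω = v/R makes the rotational term ½I(v/R)² = ½kMv², so KE_total = ½(1+k)Mv² = (7/10)Mv².
The vertical drop is h = L sinθ = 7.11 × sin17.1° = 2.091 m.
Energy conservation: Mgh = (7/10)Mv², so v = √(2gh/(1+k)) = √(2 × 10 × 2.091 / 1.4) ≈ 5.46 m/s.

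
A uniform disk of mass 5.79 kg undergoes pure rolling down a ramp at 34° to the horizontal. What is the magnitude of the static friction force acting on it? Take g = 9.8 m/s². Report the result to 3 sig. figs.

Here I = (1/2)MR², so the shape factor k = I/(MR²) = 0.5.
Translational: Mg sinθ − f = Ma. Rotational about the CM: fR = Iα = kMRa, so f = kMa.
Combining, a = g sinθ/(1+k) and f = kMa = kMg sinθ/(1+k).
f = 0.5 × 5.79 × 9.8 × sin34° / 1.5 ≈ 10.6 N.

f ≈ 10.6 N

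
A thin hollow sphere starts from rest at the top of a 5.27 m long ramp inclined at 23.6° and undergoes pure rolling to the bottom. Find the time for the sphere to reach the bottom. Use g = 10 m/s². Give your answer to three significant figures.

The moment of inertia is (2/3)MR², giving k ≡ I/(MR²) = 2/3.
Newton's second law down the slope: Mg sinθ − f = Ma. The torque equation fR = Iα (with α = a/R) gives f = kMa.
Hence a = g sinθ/(1+k) = 10×sin23.6°/1.667 = 2.402 m/s².
Starting from rest, L = ½at², so t = √(2L/a) = √(2×5.27/2.402) ≈ 2.09 s.

t ≈ 2.09 s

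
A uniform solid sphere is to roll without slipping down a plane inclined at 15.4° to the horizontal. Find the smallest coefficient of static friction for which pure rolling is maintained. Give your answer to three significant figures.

μ_min ≈ 0.0787

Here I = (2/5)MR², so the shape factor k = I/(MR²) = 0.4.
Translational: Mg sinθ − f = Ma. Rotational about the CM: fR = Iα = kMRa, so f = kMa.
These give a = g sinθ/(1+k) and the required friction f = kMg sinθ/(1+k).
The normal force is N = Mg cosθ, so μ_min = f/N = k tanθ/(1+k).
μ_min = 0.4 × tan15.4° / 1.4 ≈ 0.0787.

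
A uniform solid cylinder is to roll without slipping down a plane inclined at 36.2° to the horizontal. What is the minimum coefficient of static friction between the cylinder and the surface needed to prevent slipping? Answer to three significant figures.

Here I = (1/2)MR², so the shape factor k = I/(MR²) = 0.5.
Newton's second law down the slope: Mg sinθ − f = Ma. The torque equation fR = Iα (with α = a/R) gives f = kMa.
These give a = g sinθ/(1+k) and the required friction f = kMg sinθ/(1+k).
With N = Mg cosθ, the no-slip condition f ≤ μN gives μ_min = f/N = k tanθ/(1+k).
μ_min = 0.5 × tan36.2° / 1.5 ≈ 0.244.

μ_min ≈ 0.244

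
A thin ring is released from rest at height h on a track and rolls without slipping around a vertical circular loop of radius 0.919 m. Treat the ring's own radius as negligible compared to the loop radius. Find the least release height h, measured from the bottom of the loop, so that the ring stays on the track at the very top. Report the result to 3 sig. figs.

h_min ≈ 2.76 m

Here I = MR², so the shape factor k = I/(MR²) = 1.
At the top, contact is just lost when gravity alone supplies the centripetal force: Mg = Mv_top²/r, i.e. v_top² = gr.
With ω = v/R, the kinetic energy at speed v is ½(1+k)Mv² = Mv².
Energy conservation from release (height h) to the top (height 2r): Mgh = Mg(2r) + M·gr.
Thus h_min = 2r + (1+k)r/2 = r(2 + 2/2) = 0.919 × 3 ≈ 2.76 m.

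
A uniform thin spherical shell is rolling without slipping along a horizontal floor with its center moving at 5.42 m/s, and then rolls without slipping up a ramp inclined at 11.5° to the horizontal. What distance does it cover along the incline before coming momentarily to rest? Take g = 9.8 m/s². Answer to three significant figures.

Here I = (2/3)MR², so the shape factor k = I/(MR²) = 2/3.
Since it rolls without slipping, ω = v/R and KE = ½Mv² + ½Iω² = ½(1+k)Mv² = (5/6)Mv².
Setting this equal to Mgh gives the vertical rise h = (1+k)v₀²/(2g) = 1.667×5.42²/(2×9.8) = 2.498 m.
The distance along the slope is d = h/sinθ = 2.498/sin11.5° ≈ 12.5 m.

d ≈ 12.5 m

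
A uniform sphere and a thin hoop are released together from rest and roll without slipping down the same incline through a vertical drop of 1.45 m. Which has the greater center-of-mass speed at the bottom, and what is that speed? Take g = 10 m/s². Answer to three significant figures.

the uniform sphere, at v ≈ 4.55 m/s

For rolling without slipping, Mgh = ½(1+k)Mv² where k = I/(MR²), so v = √(2gh/(1+k)).
Uniform sphere: k = 0.4, giving v = √(2×10×1.45/1.4) = 4.551 m/s.
Thin hoop: k = 1, giving v = √(2×10×1.45/2) = 3.808 m/s.
The smaller k wins: the uniform sphere, at ≈ 4.55 m/s.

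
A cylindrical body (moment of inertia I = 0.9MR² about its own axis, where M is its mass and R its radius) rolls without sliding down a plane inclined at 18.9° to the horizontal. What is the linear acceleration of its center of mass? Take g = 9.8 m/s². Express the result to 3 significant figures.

With I = 0.9MR², the ratio k = I/(MR²) is 0.9.
Newton's second law down the slope: Mg sinθ − f = Ma. The torque equation fR = Iα (with α = a/R) gives f = kMa.
Eliminating f: Mg sinθ = (1+k)Ma, so a = g sinθ/(1+k) = 9.8 × sin18.9° / 1.9 ≈ 1.67 m/s².

a ≈ 1.67 m/s²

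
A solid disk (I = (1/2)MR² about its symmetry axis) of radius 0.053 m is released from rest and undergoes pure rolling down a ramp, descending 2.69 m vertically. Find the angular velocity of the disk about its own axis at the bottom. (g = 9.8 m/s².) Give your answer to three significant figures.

ω ≈ 112 rad/s

The moment of inertia is (1/2)MR², giving k ≡ I/(MR²) = 0.5.
The rolling condition ω = v/R makes the rotational term ½I(v/R)² = ½kMv², so KE_total = ½(1+k)Mv² = (3/4)Mv².
Energy conservation Mgh = ½(1+k)Mv² gives v = √(2gh/(1+k)) = √(2 × 9.8 × 2.69 / 1.5) = 5.929 m/s.
Then ω = v/R = 5.929 / 0.053 ≈ 112 rad/s.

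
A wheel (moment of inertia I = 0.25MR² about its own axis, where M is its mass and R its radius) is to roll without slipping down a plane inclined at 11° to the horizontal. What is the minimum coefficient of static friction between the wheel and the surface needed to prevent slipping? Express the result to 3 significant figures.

μ_min ≈ 0.0389

Here I = 0.25MR², so the shape factor k = I/(MR²) = 0.25.
Along the incline Mg sinθ − f = Ma, and torque about the center fR = Iα = kMR²(a/R) gives f = kMa.
These give a = g sinθ/(1+k) and the required friction f = kMg sinθ/(1+k).
The normal force is N = Mg cosθ, so μ_min = f/N = k tanθ/(1+k).
μ_min = 0.25 × tan11° / 1.25 ≈ 0.0389.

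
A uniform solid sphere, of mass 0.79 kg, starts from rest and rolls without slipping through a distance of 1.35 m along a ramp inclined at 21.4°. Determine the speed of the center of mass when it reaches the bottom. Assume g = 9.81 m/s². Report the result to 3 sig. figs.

For this body I = (2/5)MR², i.e. k = I/(MR²) = 0.4.
Since it rolls without slipping, ω = v/R and KE = ½Mv² + ½Iω² = ½(1+k)Mv² = (7/10)Mv².
The vertical drop is h = L sinθ = 1.35 × sin21.4° = 0.4926 m.
Energy conservation: Mgh = (7/10)Mv², so v = √(2gh/(1+k)) = √(2 × 9.81 × 0.4926 / 1.4) ≈ 2.63 m/s.

v ≈ 2.63 m/s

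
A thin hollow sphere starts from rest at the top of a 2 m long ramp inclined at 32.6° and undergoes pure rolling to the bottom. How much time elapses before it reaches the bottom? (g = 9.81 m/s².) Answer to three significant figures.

With I = (2/3)MR², the ratio k = I/(MR²) is 2/3.
Along the incline Mg sinθ − f = Ma, and torque about the center fR = Iα = kMR²(a/R) gives f = kMa.
Hence a = g sinθ/(1+k) = 9.81×sin32.6°/1.667 = 3.171 m/s².
With constant a from rest, t = √(2L/a) = √(2·2/3.171) ≈ 1.12 s.

t ≈ 1.12 s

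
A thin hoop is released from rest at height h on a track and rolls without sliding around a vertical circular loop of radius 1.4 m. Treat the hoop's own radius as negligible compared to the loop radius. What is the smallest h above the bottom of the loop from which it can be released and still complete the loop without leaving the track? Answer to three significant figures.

Here I = MR², so the shape factor k = I/(MR²) = 1.
At the top of the loop, the minimum-contact condition is Mg = Mv_top²/r, so v_top² = gr.
With ω = v/R, the kinetic energy at speed v is ½(1+k)Mv² = Mv².
Energy conservation from release (height h) to the top (height 2r): Mgh = Mg(2r) + M·gr.
Thus h_min = 2r + (1+k)r/2 = r(2 + 2/2) = 1.4 × 3 ≈ 4.20 m.

h_min ≈ 4.20 m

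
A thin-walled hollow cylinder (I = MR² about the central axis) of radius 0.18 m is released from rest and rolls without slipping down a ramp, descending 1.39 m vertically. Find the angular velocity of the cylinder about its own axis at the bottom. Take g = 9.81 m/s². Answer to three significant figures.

The moment of inertia is MR², giving k ≡ I/(MR²) = 1.
Since it rolls without slipping, ω = v/R and KE = ½Mv² + ½Iω² = ½(1+k)Mv² = Mv².
Energy conservation Mgh = ½(1+k)Mv² gives v = √(2gh/(1+k)) = √(2 × 9.81 × 1.39 / 2) = 3.693 m/s.
Then ω = v/R = 3.693 / 0.18 ≈ 20.5 rad/s.

ω ≈ 20.5 rad/s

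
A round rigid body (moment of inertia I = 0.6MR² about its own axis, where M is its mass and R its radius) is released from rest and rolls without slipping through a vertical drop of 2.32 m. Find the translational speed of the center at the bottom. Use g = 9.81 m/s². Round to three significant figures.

v ≈ 5.33 m/s

For this body I = 0.6MR², i.e. k = I/(MR²) = 0.6.
Since it rolls without slipping, ω = v/R and KE = ½Mv² + ½Iω² = ½(1+k)Mv² = (4/5)Mv².
Setting Mgh = (4/5)Mv² gives v = √(2gh/(1+k)) = √(2·9.81·2.32/1.6) ≈ 5.33 m/s.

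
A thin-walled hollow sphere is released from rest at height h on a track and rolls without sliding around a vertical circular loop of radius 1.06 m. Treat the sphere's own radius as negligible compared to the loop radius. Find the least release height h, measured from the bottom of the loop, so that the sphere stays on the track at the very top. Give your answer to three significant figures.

With I = (2/3)MR², the ratio k = I/(MR²) is 2/3.
At the top, contact is just lost when gravity alone supplies the centripetal force: Mg = Mv_top²/r, i.e. v_top² = gr.
With ω = v/R, the kinetic energy at speed v is ½(1+k)Mv² = (5/6)Mv².
Energy conservation from release (height h) to the top (height 2r): Mgh = Mg(2r) + (5/6)M·gr.
Thus h_min = 2r + (1+k)r/2 = r(2 + 1.667/2) = 1.06 × 2.833 ≈ 3.00 m.

h_min ≈ 3.00 m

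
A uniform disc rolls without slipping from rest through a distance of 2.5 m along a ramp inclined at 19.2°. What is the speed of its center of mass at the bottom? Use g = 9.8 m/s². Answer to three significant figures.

Here I = (1/2)MR², so the shape factor k = I/(MR²) = 0.5.
Pure rolling means v = ωR; then KE = ½Mv² + ½I(v/R)² = ½(1+k)Mv² = (3/4)Mv².
The vertical drop is h = L sinθ = 2.5 × sin19.2° = 0.8222 m.
Energy conservation: Mgh = (3/4)Mv², so v = √(2gh/(1+k)) = √(2 × 9.8 × 0.8222 / 1.5) ≈ 3.28 m/s.

v ≈ 3.28 m/s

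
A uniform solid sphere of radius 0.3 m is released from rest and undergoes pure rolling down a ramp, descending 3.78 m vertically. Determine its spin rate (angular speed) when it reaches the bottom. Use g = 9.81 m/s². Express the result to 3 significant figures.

For this body I = (2/5)MR², i.e. k = I/(MR²) = 0.4.
Pure rolling means v = ωR; then KE = ½Mv² + ½I(v/R)² = ½(1+k)Mv² = (7/10)Mv².
Energy conservation Mgh = ½(1+k)Mv² gives v = √(2gh/(1+k)) = √(2 × 9.81 × 3.78 / 1.4) = 7.278 m/s.
Then ω = v/R = 7.278 / 0.3 ≈ 24.3 rad/s.

ω ≈ 24.3 rad/s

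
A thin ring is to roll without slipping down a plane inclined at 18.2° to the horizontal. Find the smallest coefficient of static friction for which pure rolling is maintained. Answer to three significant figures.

For this body I = MR², i.e. k = I/(MR²) = 1.
Translational: Mg sinθ − f = Ma. Rotational about the CM: fR = Iα = kMRa, so f = kMa.
These give a = g sinθ/(1+k) and the required friction f = kMg sinθ/(1+k).
With N = Mg cosθ, the no-slip condition f ≤ μN gives μ_min = f/N = k tanθ/(1+k).
μ_min = 1 × tan18.2° / 2 ≈ 0.164.

μ_min ≈ 0.164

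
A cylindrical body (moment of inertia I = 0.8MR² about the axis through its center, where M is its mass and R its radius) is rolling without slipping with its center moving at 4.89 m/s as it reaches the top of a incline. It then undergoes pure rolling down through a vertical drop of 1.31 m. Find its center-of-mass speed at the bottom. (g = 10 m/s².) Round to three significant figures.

For this body I = 0.8MR², i.e. k = I/(MR²) = 0.8.
The rolling condition ω = v/R makes the rotational term ½I(v/R)² = ½kMv², so KE_total = ½(1+k)Mv² = (9/10)Mv².
Energy conservation: (9/10)Mv₀² + Mgh = (9/10)Mv², so v² = v₀² + 2gh/(1+k).
v = √(4.89² + 2×10×1.31/1.8) = √38.47 ≈ 6.20 m/s.

v ≈ 6.20 m/s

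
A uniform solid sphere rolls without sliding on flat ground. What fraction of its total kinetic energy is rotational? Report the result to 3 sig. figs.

The moment of inertia is (2/5)MR², giving k ≡ I/(MR²) = 0.4.
With ω = v/R, KE_trans = ½Mv² and KE_rot = ½Iω² = ½kMv², so KE_total = ½(1+k)Mv².
The rotational fraction is therefore k/(1+k) = 0.4/1.4 ≈ 0.286.

fraction ≈ 0.286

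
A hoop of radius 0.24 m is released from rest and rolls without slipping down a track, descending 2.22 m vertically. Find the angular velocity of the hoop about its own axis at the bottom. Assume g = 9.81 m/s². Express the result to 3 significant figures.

ω ≈ 19.4 rad/s

The moment of inertia is MR², giving k ≡ I/(MR²) = 1.
The rolling condition ω = v/R makes the rotational term ½I(v/R)² = ½kMv², so KE_total = ½(1+k)Mv² = Mv².
Energy conservation Mgh = ½(1+k)Mv² gives v = √(2gh/(1+k)) = √(2 × 9.81 × 2.22 / 2) = 4.667 m/s.
Then ω = v/R = 4.667 / 0.24 ≈ 19.4 rad/s.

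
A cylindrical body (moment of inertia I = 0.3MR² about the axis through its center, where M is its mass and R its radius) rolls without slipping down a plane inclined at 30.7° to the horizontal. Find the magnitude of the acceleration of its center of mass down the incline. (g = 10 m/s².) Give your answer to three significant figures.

a ≈ 3.93 m/s²

For this body I = 0.3MR², i.e. k = I/(MR²) = 0.3.
Along the incline Mg sinθ − f = Ma, and torque about the center fR = Iα = kMR²(a/R) gives f = kMa.
Eliminating f: Mg sinθ = (1+k)Ma, so a = g sinθ/(1+k) = 10 × sin30.7° / 1.3 ≈ 3.93 m/s².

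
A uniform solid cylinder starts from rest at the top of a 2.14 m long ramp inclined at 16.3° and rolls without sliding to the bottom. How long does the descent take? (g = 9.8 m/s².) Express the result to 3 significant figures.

For this body I = (1/2)MR², i.e. k = I/(MR²) = 0.5.
Newton's second law down the slope: Mg sinθ − f = Ma. The torque equation fR = Iα (with α = a/R) gives f = kMa.
Hence a = g sinθ/(1+k) = 9.8×sin16.3°/1.5 = 1.834 m/s².
With constant a from rest, t = √(2L/a) = √(2·2.14/1.834) ≈ 1.53 s.

t ≈ 1.53 s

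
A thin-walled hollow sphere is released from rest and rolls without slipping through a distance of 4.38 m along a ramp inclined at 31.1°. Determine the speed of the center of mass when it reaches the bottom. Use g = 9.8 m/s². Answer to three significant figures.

For this body I = (2/3)MR², i.e. k = I/(MR²) = 2/3.
The rolling condition ω = v/R makes the rotational term ½I(v/R)² = ½kMv², so KE_total = ½(1+k)Mv² = (5/6)Mv².
The vertical drop is h = L sinθ = 4.38 × sin31.1° = 2.262 m.
Energy conservation: Mgh = (5/6)Mv², so v = √(2gh/(1+k)) = √(2 × 9.8 × 2.262 / 1.667) ≈ 5.16 m/s.

v ≈ 5.16 m/s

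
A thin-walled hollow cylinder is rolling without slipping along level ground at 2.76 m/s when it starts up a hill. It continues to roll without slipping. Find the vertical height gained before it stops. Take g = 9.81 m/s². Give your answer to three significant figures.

h ≈ 0.777 m

For this body I = MR², i.e. k = I/(MR²) = 1.
Pure rolling means v = ωR; then KE = ½Mv² + ½I(v/R)² = ½(1+k)Mv² = Mv².
At the top the kinetic energy is zero, so Mv₀² = Mgh.
Thus h = (1+k)v₀²/(2g) = 2 × 2.76² / (2 × 9.81) ≈ 0.777 m.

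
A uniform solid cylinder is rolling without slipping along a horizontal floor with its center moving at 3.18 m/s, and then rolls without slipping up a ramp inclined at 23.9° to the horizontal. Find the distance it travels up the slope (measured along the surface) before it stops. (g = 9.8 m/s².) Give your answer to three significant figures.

Here I = (1/2)MR², so the shape factor k = I/(MR²) = 0.5.
Since it rolls without slipping, ω = v/R and KE = ½Mv² + ½Iω² = ½(1+k)Mv² = (3/4)Mv².
Setting this equal to Mgh gives the vertical rise h = (1+k)v₀²/(2g) = 1.5×3.18²/(2×9.8) = 0.7739 m.
The distance along the slope is d = h/sinθ = 0.7739/sin23.9° ≈ 1.91 m.

d ≈ 1.91 m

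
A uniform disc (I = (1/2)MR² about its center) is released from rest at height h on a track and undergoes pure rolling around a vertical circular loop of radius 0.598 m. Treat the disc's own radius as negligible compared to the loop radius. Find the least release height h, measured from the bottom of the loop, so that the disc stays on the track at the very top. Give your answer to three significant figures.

h_min ≈ 1.64 m

For this body I = (1/2)MR², i.e. k = I/(MR²) = 0.5.
At the top of the loop, the minimum-contact condition is Mg = Mv_top²/r, so v_top² = gr.
With ω = v/R, the kinetic energy at speed v is ½(1+k)Mv² = (3/4)Mv².
Energy conservation from release (height h) to the top (height 2r): Mgh = Mg(2r) + (3/4)M·gr.
Thus h_min = 2r + (1+k)r/2 = r(2 + 1.5/2) = 0.598 × 2.75 ≈ 1.64 m.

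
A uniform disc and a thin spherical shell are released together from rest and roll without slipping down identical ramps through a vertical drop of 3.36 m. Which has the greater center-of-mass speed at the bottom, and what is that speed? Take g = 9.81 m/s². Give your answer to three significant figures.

For rolling without slipping, Mgh = ½(1+k)Mv² where k = I/(MR²), so v = √(2gh/(1+k)).
Uniform disc: k = 0.5, giving v = √(2×9.81×3.36/1.5) = 6.629 m/s.
Thin spherical shell: k = 2/3, giving v = √(2×9.81×3.36/1.667) = 6.289 m/s.
The smaller k wins: the uniform disc, at ≈ 6.63 m/s.

the uniform disc, at v ≈ 6.63 m/s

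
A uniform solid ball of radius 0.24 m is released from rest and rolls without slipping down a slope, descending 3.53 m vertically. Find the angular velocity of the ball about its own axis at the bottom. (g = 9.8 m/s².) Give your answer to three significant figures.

ω ≈ 29.3 rad/s

For this body I = (2/5)MR², i.e. k = I/(MR²) = 0.4.
Pure rolling means v = ωR; then KE = ½Mv² + ½I(v/R)² = ½(1+k)Mv² = (7/10)Mv².
Energy conservation Mgh = ½(1+k)Mv² gives v = √(2gh/(1+k)) = √(2 × 9.8 × 3.53 / 1.4) = 7.03 m/s.
Then ω = v/R = 7.03 / 0.24 ≈ 29.3 rad/s.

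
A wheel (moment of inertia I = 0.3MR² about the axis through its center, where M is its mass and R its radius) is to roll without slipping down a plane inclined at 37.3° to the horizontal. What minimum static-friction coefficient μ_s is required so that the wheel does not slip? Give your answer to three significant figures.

The moment of inertia is 0.3MR², giving k ≡ I/(MR²) = 0.3.
Along the incline Mg sinθ − f = Ma, and torque about the center fR = Iα = kMR²(a/R) gives f = kMa.
These give a = g sinθ/(1+k) and the required friction f = kMg sinθ/(1+k).
With N = Mg cosθ, the no-slip condition f ≤ μN gives μ_min = f/N = k tanθ/(1+k).
μ_min = 0.3 × tan37.3° / 1.3 ≈ 0.176.

μ_min ≈ 0.176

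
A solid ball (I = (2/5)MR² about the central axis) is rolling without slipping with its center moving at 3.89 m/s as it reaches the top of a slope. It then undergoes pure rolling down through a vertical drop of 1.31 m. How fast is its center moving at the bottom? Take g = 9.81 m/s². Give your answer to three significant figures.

The moment of inertia is (2/5)MR², giving k ≡ I/(MR²) = 0.4.
The rolling condition ω = v/R makes the rotational term ½I(v/R)² = ½kMv², so KE_total = ½(1+k)Mv² = (7/10)Mv².
Conserving energy between top and bottom: (7/10)Mv² = (7/10)Mv₀² + Mgh, hence v² = v₀² + 2gh/(1+k).
v = √(3.89² + 2×9.81×1.31/1.4) = √33.49 ≈ 5.79 m/s.

v ≈ 5.79 m/s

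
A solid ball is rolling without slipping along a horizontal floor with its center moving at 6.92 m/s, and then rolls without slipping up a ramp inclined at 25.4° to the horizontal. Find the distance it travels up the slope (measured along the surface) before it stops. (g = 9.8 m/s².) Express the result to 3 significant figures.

d ≈ 7.97 m

Here I = (2/5)MR², so the shape factor k = I/(MR²) = 0.4.
Rolling without slipping gives ω = v/R, so the total kinetic energy is ½Mv² + ½Iω² = ½(1+k)Mv² = (7/10)Mv².
Setting this equal to Mgh gives the vertical rise h = (1+k)v₀²/(2g) = 1.4×6.92²/(2×9.8) = 3.42 m.
The distance along the slope is d = h/sinθ = 3.42/sin25.4° ≈ 7.97 m.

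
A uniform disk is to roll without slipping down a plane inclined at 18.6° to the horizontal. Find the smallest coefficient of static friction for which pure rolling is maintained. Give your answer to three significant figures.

μ_min ≈ 0.112

The moment of inertia is (1/2)MR², giving k ≡ I/(MR²) = 0.5.
Along the incline Mg sinθ − f = Ma, and torque about the center fR = Iα = kMR²(a/R) gives f = kMa.
These give a = g sinθ/(1+k) and the required friction f = kMg sinθ/(1+k).
With N = Mg cosθ, the no-slip condition f ≤ μN gives μ_min = f/N = k tanθ/(1+k).
μ_min = 0.5 × tan18.6° / 1.5 ≈ 0.112.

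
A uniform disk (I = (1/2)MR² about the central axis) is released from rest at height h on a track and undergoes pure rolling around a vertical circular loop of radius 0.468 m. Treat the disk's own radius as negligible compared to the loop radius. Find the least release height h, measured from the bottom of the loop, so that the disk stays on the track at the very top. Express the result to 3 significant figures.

h_min ≈ 1.29 m

For this body I = (1/2)MR², i.e. k = I/(MR²) = 0.5.
At the top of the loop, the minimum-contact condition is Mg = Mv_top²/r, so v_top² = gr.
With ω = v/R, the kinetic energy at speed v is ½(1+k)Mv² = (3/4)Mv².
Energy conservation from release (height h) to the top (height 2r): Mgh = Mg(2r) + (3/4)M·gr.
Thus h_min = 2r + (1+k)r/2 = r(2 + 1.5/2) = 0.468 × 2.75 ≈ 1.29 m.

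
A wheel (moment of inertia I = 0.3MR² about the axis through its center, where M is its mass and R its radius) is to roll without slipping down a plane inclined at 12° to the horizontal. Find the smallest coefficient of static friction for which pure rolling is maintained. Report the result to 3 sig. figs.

μ_min ≈ 0.0491

For this body I = 0.3MR², i.e. k = I/(MR²) = 0.3.
Newton's second law down the slope: Mg sinθ − f = Ma. The torque equation fR = Iα (with α = a/R) gives f = kMa.
These give a = g sinθ/(1+k) and the required friction f = kMg sinθ/(1+k).
With N = Mg cosθ, the no-slip condition f ≤ μN gives μ_min = f/N = k tanθ/(1+k).
μ_min = 0.3 × tan12° / 1.3 ≈ 0.0491.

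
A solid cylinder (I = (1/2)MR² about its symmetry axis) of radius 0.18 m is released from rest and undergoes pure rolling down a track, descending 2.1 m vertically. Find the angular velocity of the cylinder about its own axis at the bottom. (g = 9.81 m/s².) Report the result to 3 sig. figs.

With I = (1/2)MR², the ratio k = I/(MR²) is 0.5.
Since it rolls without slipping, ω = v/R and KE = ½Mv² + ½Iω² = ½(1+k)Mv² = (3/4)Mv².
Energy conservation Mgh = ½(1+k)Mv² gives v = √(2gh/(1+k)) = √(2 × 9.81 × 2.1 / 1.5) = 5.241 m/s.
The angular speed follows from ω = v/R = 5.241/0.18 ≈ 29.1 rad/s.

ω ≈ 29.1 rad/s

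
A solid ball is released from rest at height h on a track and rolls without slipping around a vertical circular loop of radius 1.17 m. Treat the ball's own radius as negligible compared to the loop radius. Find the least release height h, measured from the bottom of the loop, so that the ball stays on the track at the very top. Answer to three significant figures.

h_min ≈ 3.16 m

With I = (2/5)MR², the ratio k = I/(MR²) is 0.4.
At the top of the loop, the minimum-contact condition is Mg = Mv_top²/r, so v_top² = gr.
With ω = v/R, the kinetic energy at speed v is ½(1+k)Mv² = (7/10)Mv².
Energy conservation from release (height h) to the top (height 2r): Mgh = Mg(2r) + (7/10)M·gr.
Thus h_min = 2r + (1+k)r/2 = r(2 + 1.4/2) = 1.17 × 2.7 ≈ 3.16 m.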